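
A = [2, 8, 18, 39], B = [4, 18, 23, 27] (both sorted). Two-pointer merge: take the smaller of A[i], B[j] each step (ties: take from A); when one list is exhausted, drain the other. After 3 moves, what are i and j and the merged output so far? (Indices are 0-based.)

i=2, j=1, merged so far=[2, 4, 8]

i=0 j=0: A[i]=2<=B[j]=4 take 2, i++
i=1 j=0: A[i]=8>B[j]=4 take 4, j++
i=1 j=1: A[i]=8<=B[j]=18 take 8, i++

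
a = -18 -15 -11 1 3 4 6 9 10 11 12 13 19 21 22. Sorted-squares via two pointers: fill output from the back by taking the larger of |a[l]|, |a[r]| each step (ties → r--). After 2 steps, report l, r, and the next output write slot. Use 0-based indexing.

l=0, r=12, next write slot=12

l=0 r=14: |-18|<=|22| out[14]=484, r--
l=0 r=13: |-18|<=|21| out[13]=441, r--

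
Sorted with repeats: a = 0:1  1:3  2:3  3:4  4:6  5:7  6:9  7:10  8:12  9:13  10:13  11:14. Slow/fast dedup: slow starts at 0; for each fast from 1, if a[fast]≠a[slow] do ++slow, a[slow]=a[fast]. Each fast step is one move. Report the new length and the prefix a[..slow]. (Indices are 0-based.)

length 10; prefix = [1, 3, 4, 6, 7, 9, 10, 12, 13, 14]

slow=0 fast=1: a[fast]=3≠a[slow]=1 write a[1]=3, slow++,fast++
slow=1 fast=2: a[fast]=3=a[slow] dup, fast++
slow=1 fast=3: a[fast]=4≠a[slow]=3 write a[2]=4, slow++,fast++
slow=2 fast=4: a[fast]=6≠a[slow]=4 write a[3]=6, slow++,fast++
slow=3 fast=5: a[fast]=7≠a[slow]=6 write a[4]=7, slow++,fast++
slow=4 fast=6: a[fast]=9≠a[slow]=7 write a[5]=9, slow++,fast++
slow=5 fast=7: a[fast]=10≠a[slow]=9 write a[6]=10, slow++,fast++
slow=6 fast=8: a[fast]=12≠a[slow]=10 write a[7]=12, slow++,fast++
slow=7 fast=9: a[fast]=13≠a[slow]=12 write a[8]=13, slow++,fast++
slow=8 fast=10: a[fast]=13=a[slow] dup, fast++
slow=8 fast=11: a[fast]=14≠a[slow]=13 write a[9]=14, slow++,fast++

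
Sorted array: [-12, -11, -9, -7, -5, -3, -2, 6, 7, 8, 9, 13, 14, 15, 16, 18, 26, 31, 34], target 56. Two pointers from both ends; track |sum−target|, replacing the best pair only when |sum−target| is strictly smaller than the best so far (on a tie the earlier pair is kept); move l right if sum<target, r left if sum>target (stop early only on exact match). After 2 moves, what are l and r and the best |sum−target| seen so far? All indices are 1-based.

l=3, r=19, best |Δ|=33

[1,19] -12+34=22 d=34 * → l++
[2,19] -11+34=23 d=33 * → l++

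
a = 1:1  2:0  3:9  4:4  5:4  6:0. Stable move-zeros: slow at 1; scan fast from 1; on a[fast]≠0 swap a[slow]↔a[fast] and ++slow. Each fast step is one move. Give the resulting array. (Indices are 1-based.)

slow=1 fast=1: a[fast]=1≠0 swap→a[1]=1, slow++,fast++
slow=2 fast=2: a[fast]=0, fast++
slow=2 fast=3: a[fast]=9≠0 swap→a[2]=9, slow++,fast++
slow=3 fast=4: a[fast]=4≠0 swap→a[3]=4, slow++,fast++
slow=4 fast=5: a[fast]=4≠0 swap→a[4]=4, slow++,fast++
slow=5 fast=6: a[fast]=0, fast++

[1, 9, 4, 4, 0, 0]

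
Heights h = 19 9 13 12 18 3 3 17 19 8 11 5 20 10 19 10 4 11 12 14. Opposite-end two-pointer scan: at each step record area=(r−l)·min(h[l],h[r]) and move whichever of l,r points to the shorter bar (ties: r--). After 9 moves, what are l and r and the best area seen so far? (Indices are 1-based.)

l=3, r=13, best area=266

l=1 r=20: min(19,14)*19=266 best=266 *, r--
l=1 r=19: min(19,12)*18=216 best=266, r--
l=1 r=18: min(19,11)*17=187 best=266, r--
l=1 r=17: min(19,4)*16=64 best=266, r--
l=1 r=16: min(19,10)*15=150 best=266, r--
l=1 r=15: min(19,19)*14=266 best=266, r--
l=1 r=14: min(19,10)*13=130 best=266, r--
l=1 r=13: min(19,20)*12=228 best=266, l++
l=2 r=13: min(9,20)*11=99 best=266, l++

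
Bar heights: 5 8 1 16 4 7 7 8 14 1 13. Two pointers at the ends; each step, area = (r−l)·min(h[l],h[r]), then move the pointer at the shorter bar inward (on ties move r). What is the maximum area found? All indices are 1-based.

l=1 r=11: min(5,13)*10=50 best=50 *, l++
l=2 r=11: min(8,13)*9=72 best=72 *, l++
l=3 r=11: min(1,13)*8=8 best=72, l++
l=4 r=11: min(16,13)*7=91 best=91 *, r--
l=4 r=10: min(16,1)*6=6 best=91, r--
l=4 r=9: min(16,14)*5=70 best=91, r--
l=4 r=8: min(16,8)*4=32 best=91, r--
l=4 r=7: min(16,7)*3=21 best=91, r--
l=4 r=6: min(16,7)*2=14 best=91, r--
l=4 r=5: min(16,4)*1=4 best=91, r--

max area = 91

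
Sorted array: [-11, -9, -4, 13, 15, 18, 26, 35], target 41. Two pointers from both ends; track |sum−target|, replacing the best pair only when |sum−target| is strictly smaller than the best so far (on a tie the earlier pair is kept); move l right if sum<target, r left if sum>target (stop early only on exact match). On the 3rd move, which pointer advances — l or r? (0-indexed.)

[0,7] -11+35=24 d=17 * → l++
[1,7] -9+35=26 d=15 * → l++
[2,7] -4+35=31 d=10 * → l++

l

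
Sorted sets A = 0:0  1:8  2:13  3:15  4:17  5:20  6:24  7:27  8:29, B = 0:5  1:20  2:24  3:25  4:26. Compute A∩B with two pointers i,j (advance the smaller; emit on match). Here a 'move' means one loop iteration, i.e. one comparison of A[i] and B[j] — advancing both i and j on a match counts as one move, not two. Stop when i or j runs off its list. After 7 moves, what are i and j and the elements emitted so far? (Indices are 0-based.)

i=6, j=2, emitted=[20]

i=0 j=0: 0<5, i++
i=1 j=0: 8>5, j++
i=1 j=1: 8<20, i++
i=2 j=1: 13<20, i++
i=3 j=1: 15<20, i++
i=4 j=1: 17<20, i++
i=5 j=1: 20==20 emit, i++,j++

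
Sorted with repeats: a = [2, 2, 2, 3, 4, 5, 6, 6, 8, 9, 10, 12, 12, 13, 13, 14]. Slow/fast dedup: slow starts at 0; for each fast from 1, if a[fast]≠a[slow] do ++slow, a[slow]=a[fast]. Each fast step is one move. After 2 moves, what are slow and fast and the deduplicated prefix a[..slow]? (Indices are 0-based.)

(s=0,f=1) a[fast]=2=a[slow] dup → fast++
(s=0,f=2) a[fast]=2=a[slow] dup → fast++

slow=0, fast=3, prefix=[2]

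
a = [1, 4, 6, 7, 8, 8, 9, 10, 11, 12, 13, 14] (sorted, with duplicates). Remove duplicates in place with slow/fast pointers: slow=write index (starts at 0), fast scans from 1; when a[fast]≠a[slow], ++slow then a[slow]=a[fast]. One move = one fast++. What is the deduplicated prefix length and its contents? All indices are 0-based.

length 11; prefix = [1, 4, 6, 7, 8, 9, 10, 11, 12, 13, 14]

(s=0,f=1) a[fast]=4≠a[slow]=1 write a[1]=4 → slow++,fast++
(s=1,f=2) a[fast]=6≠a[slow]=4 write a[2]=6 → slow++,fast++
(s=2,f=3) a[fast]=7≠a[slow]=6 write a[3]=7 → slow++,fast++
(s=3,f=4) a[fast]=8≠a[slow]=7 write a[4]=8 → slow++,fast++
(s=4,f=5) a[fast]=8=a[slow] dup → fast++
(s=4,f=6) a[fast]=9≠a[slow]=8 write a[5]=9 → slow++,fast++
(s=5,f=7) a[fast]=10≠a[slow]=9 write a[6]=10 → slow++,fast++
(s=6,f=8) a[fast]=11≠a[slow]=10 write a[7]=11 → slow++,fast++
(s=7,f=9) a[fast]=12≠a[slow]=11 write a[8]=12 → slow++,fast++
(s=8,f=10) a[fast]=13≠a[slow]=12 write a[9]=13 → slow++,fast++
(s=9,f=11) a[fast]=14≠a[slow]=13 write a[10]=14 → slow++,fast++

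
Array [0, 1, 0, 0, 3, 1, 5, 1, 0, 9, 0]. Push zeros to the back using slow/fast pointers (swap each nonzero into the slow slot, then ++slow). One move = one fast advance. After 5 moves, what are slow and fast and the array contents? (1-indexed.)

slow=1 fast=1: a[fast]=0, fast++
slow=1 fast=2: a[fast]=1≠0 swap→a[1]=1, slow++,fast++
slow=2 fast=3: a[fast]=0, fast++
slow=2 fast=4: a[fast]=0, fast++
slow=2 fast=5: a[fast]=3≠0 swap→a[2]=3, slow++,fast++

slow=3, fast=6, a=[1, 3, 0, 0, 0, 1, 5, 1, 0, 9, 0]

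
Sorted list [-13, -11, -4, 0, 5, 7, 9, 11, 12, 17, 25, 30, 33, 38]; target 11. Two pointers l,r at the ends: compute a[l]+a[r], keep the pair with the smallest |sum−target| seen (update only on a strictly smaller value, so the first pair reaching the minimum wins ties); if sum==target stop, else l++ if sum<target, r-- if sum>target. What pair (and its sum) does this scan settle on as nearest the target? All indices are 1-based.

[1,14] -13+38=25 d=14 * → r--
[1,13] -13+33=20 d=9 * → r--
[1,12] -13+30=17 d=6 * → r--
[1,11] -13+25=12 d=1 * → r--
[1,10] -13+17=4 d=7 → l++
[2,10] -11+17=6 d=5 → l++
[3,10] -4+17=13 d=2 → r--
[3,9] -4+12=8 d=3 → l++
[4,9] 0+12=12 d=1 → r--
[4,8] 0+11=11 d=0 * → stop

pair (0, 11) with sum 11 (|Δ|=0)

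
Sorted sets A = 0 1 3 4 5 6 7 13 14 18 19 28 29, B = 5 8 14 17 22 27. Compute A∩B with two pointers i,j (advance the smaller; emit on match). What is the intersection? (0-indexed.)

i=0 j=0: 0<5, i++
i=1 j=0: 1<5, i++
i=2 j=0: 3<5, i++
i=3 j=0: 4<5, i++
i=4 j=0: 5==5 emit, i++,j++
i=5 j=1: 6<8, i++
i=6 j=1: 7<8, i++
i=7 j=1: 13>8, j++
i=7 j=2: 13<14, i++
i=8 j=2: 14==14 emit, i++,j++
i=9 j=3: 18>17, j++
i=9 j=4: 18<22, i++
i=10 j=4: 19<22, i++
i=11 j=4: 28>22, j++
i=11 j=5: 28>27, j++

intersection = [5, 14]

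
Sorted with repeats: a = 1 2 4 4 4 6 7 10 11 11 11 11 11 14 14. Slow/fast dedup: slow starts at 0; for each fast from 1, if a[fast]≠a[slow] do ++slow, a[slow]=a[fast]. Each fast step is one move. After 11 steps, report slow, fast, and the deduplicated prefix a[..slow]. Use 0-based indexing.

slow=0 fast=1: a[fast]=2≠a[slow]=1 write a[1]=2, slow++,fast++
slow=1 fast=2: a[fast]=4≠a[slow]=2 write a[2]=4, slow++,fast++
slow=2 fast=3: a[fast]=4=a[slow] dup, fast++
slow=2 fast=4: a[fast]=4=a[slow] dup, fast++
slow=2 fast=5: a[fast]=6≠a[slow]=4 write a[3]=6, slow++,fast++
slow=3 fast=6: a[fast]=7≠a[slow]=6 write a[4]=7, slow++,fast++
slow=4 fast=7: a[fast]=10≠a[slow]=7 write a[5]=10, slow++,fast++
slow=5 fast=8: a[fast]=11≠a[slow]=10 write a[6]=11, slow++,fast++
slow=6 fast=9: a[fast]=11=a[slow] dup, fast++
slow=6 fast=10: a[fast]=11=a[slow] dup, fast++
slow=6 fast=11: a[fast]=11=a[slow] dup, fast++

slow=6, fast=12, prefix=[1, 2, 4, 6, 7, 10, 11]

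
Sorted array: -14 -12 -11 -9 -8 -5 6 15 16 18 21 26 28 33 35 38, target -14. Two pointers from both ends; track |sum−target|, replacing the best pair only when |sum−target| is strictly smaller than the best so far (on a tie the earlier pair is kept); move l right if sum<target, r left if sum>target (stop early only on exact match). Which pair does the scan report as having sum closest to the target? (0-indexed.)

l=0 r=15: -14+38=24 d=38 *, r--
l=0 r=14: -14+35=21 d=35 *, r--
l=0 r=13: -14+33=19 d=33 *, r--
l=0 r=12: -14+28=14 d=28 *, r--
l=0 r=11: -14+26=12 d=26 *, r--
l=0 r=10: -14+21=7 d=21 *, r--
l=0 r=9: -14+18=4 d=18 *, r--
l=0 r=8: -14+16=2 d=16 *, r--
l=0 r=7: -14+15=1 d=15 *, r--
l=0 r=6: -14+6=-8 d=6 *, r--
l=0 r=5: -14+-5=-19 d=5 *, l++
l=1 r=5: -12+-5=-17 d=3 *, l++
l=2 r=5: -11+-5=-16 d=2 *, l++
l=3 r=5: -9+-5=-14 d=0 *, stop

pair (-9, -5) with sum -14 (|Δ|=0)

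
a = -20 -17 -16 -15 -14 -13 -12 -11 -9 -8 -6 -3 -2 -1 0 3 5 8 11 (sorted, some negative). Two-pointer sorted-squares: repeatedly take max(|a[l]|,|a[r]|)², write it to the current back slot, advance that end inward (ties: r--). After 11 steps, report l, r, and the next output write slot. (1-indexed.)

[1,19] |-20|>|11| out[19]=400 → l++
[2,19] |-17|>|11| out[18]=289 → l++
[3,19] |-16|>|11| out[17]=256 → l++
[4,19] |-15|>|11| out[16]=225 → l++
[5,19] |-14|>|11| out[15]=196 → l++
[6,19] |-13|>|11| out[14]=169 → l++
[7,19] |-12|>|11| out[13]=144 → l++
[8,19] |-11|<=|11| out[12]=121 → r--
[8,18] |-11|>|8| out[11]=121 → l++
[9,18] |-9|>|8| out[10]=81 → l++
[10,18] |-8|<=|8| out[9]=64 → r--

l=10, r=17, next write slot=8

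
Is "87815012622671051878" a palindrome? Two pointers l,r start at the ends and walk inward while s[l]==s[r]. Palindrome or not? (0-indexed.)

not a palindrome (mismatch at 7,12)

l=0 r=19: '8'=='8', l++,r--
l=1 r=18: '7'=='7', l++,r--
l=2 r=17: '8'=='8', l++,r--
l=3 r=16: '1'=='1', l++,r--
l=4 r=15: '5'=='5', l++,r--
l=5 r=14: '0'=='0', l++,r--
l=6 r=13: '1'=='1', l++,r--
l=7 r=12: '2'!='7', stop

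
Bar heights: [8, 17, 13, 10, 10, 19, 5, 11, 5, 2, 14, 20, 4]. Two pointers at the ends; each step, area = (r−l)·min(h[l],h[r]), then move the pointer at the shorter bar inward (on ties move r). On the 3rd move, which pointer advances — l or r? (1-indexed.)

[1,13] min(8,4)*12=48 best=48 * → r--
[1,12] min(8,20)*11=88 best=88 * → l++
[2,12] min(17,20)*10=170 best=170 * → l++

l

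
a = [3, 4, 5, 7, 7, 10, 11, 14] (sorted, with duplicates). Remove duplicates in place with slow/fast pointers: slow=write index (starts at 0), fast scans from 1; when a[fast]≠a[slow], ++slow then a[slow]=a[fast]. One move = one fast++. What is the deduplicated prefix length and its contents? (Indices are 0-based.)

length 7; prefix = [3, 4, 5, 7, 10, 11, 14]

(s=0,f=1) a[fast]=4≠a[slow]=3 write a[1]=4 → slow++,fast++
(s=1,f=2) a[fast]=5≠a[slow]=4 write a[2]=5 → slow++,fast++
(s=2,f=3) a[fast]=7≠a[slow]=5 write a[3]=7 → slow++,fast++
(s=3,f=4) a[fast]=7=a[slow] dup → fast++
(s=3,f=5) a[fast]=10≠a[slow]=7 write a[4]=10 → slow++,fast++
(s=4,f=6) a[fast]=11≠a[slow]=10 write a[5]=11 → slow++,fast++
(s=5,f=7) a[fast]=14≠a[slow]=11 write a[6]=14 → slow++,fast++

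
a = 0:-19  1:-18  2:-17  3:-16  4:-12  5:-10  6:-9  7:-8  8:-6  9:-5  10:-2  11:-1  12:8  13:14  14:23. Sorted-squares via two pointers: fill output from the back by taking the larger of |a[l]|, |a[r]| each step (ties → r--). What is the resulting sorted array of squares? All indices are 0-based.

[1, 4, 25, 36, 64, 64, 81, 100, 144, 196, 256, 289, 324, 361, 529]

[0,14] |-19|<=|23| out[14]=529 → r--
[0,13] |-19|>|14| out[13]=361 → l++
[1,13] |-18|>|14| out[12]=324 → l++
[2,13] |-17|>|14| out[11]=289 → l++
[3,13] |-16|>|14| out[10]=256 → l++
[4,13] |-12|<=|14| out[9]=196 → r--
[4,12] |-12|>|8| out[8]=144 → l++
[5,12] |-10|>|8| out[7]=100 → l++
[6,12] |-9|>|8| out[6]=81 → l++
[7,12] |-8|<=|8| out[5]=64 → r--
[7,11] |-8|>|-1| out[4]=64 → l++
[8,11] |-6|>|-1| out[3]=36 → l++
[9,11] |-5|>|-1| out[2]=25 → l++
[10,11] |-2|>|-1| out[1]=4 → l++
[11,11] |-1|<=|-1| out[0]=1 → r--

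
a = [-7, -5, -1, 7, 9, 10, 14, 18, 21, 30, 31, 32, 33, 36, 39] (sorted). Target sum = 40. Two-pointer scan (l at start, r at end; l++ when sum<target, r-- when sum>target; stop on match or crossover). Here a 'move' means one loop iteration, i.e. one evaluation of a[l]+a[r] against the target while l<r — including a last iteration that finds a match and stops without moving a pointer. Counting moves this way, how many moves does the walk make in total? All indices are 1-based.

l=1 r=15: -7+39=32 <40, l++
l=2 r=15: -5+39=34 <40, l++
l=3 r=15: -1+39=38 <40, l++
l=4 r=15: 7+39=46 >40, r--
l=4 r=14: 7+36=43 >40, r--
l=4 r=13: 7+33=40, found

6 moves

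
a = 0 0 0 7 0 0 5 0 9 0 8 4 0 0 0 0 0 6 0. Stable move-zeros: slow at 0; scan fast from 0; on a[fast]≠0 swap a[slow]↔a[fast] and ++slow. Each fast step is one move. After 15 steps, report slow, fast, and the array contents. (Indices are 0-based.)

slow=5, fast=15, a=[7, 5, 9, 8, 4, 0, 0, 0, 0, 0, 0, 0, 0, 0, 0, 0, 0, 6, 0]

(s=0,f=0) a[fast]=0 → fast++
(s=0,f=1) a[fast]=0 → fast++
(s=0,f=2) a[fast]=0 → fast++
(s=0,f=3) a[fast]=7≠0 swap→a[0]=7 → slow++,fast++
(s=1,f=4) a[fast]=0 → fast++
(s=1,f=5) a[fast]=0 → fast++
(s=1,f=6) a[fast]=5≠0 swap→a[1]=5 → slow++,fast++
(s=2,f=7) a[fast]=0 → fast++
(s=2,f=8) a[fast]=9≠0 swap→a[2]=9 → slow++,fast++
(s=3,f=9) a[fast]=0 → fast++
(s=3,f=10) a[fast]=8≠0 swap→a[3]=8 → slow++,fast++
(s=4,f=11) a[fast]=4≠0 swap→a[4]=4 → slow++,fast++
(s=5,f=12) a[fast]=0 → fast++
(s=5,f=13) a[fast]=0 → fast++
(s=5,f=14) a[fast]=0 → fast++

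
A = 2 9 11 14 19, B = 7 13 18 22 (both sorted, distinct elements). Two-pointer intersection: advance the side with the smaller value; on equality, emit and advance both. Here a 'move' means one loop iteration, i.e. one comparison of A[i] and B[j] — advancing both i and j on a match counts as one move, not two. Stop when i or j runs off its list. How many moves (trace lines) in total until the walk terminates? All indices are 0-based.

i=0 j=0: 2<7, i++
i=1 j=0: 9>7, j++
i=1 j=1: 9<13, i++
i=2 j=1: 11<13, i++
i=3 j=1: 14>13, j++
i=3 j=2: 14<18, i++
i=4 j=2: 19>18, j++
i=4 j=3: 19<22, i++

8 moves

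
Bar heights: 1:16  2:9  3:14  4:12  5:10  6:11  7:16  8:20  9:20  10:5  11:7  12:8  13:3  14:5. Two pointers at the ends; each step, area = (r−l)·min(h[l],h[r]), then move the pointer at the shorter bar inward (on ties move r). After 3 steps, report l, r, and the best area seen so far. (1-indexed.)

[1,14] min(16,5)*13=65 best=65 * → r--
[1,13] min(16,3)*12=36 best=65 → r--
[1,12] min(16,8)*11=88 best=88 * → r--

l=1, r=11, best area=88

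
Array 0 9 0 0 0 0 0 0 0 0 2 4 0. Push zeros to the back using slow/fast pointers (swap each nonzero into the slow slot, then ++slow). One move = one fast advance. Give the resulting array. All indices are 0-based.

[9, 2, 4, 0, 0, 0, 0, 0, 0, 0, 0, 0, 0]

(s=0,f=0) a[fast]=0 → fast++
(s=0,f=1) a[fast]=9≠0 swap→a[0]=9 → slow++,fast++
(s=1,f=2) a[fast]=0 → fast++
(s=1,f=3) a[fast]=0 → fast++
(s=1,f=4) a[fast]=0 → fast++
(s=1,f=5) a[fast]=0 → fast++
(s=1,f=6) a[fast]=0 → fast++
(s=1,f=7) a[fast]=0 → fast++
(s=1,f=8) a[fast]=0 → fast++
(s=1,f=9) a[fast]=0 → fast++
(s=1,f=10) a[fast]=2≠0 swap→a[1]=2 → slow++,fast++
(s=2,f=11) a[fast]=4≠0 swap→a[2]=4 → slow++,fast++
(s=3,f=12) a[fast]=0 → fast++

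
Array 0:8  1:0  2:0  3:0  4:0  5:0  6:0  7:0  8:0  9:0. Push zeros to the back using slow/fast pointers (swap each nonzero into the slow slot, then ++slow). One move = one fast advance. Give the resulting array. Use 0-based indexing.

[8, 0, 0, 0, 0, 0, 0, 0, 0, 0]

slow=0 fast=0: a[fast]=8≠0 swap→a[0]=8, slow++,fast++
slow=1 fast=1: a[fast]=0, fast++
slow=1 fast=2: a[fast]=0, fast++
slow=1 fast=3: a[fast]=0, fast++
slow=1 fast=4: a[fast]=0, fast++
slow=1 fast=5: a[fast]=0, fast++
slow=1 fast=6: a[fast]=0, fast++
slow=1 fast=7: a[fast]=0, fast++
slow=1 fast=8: a[fast]=0, fast++
slow=1 fast=9: a[fast]=0, fast++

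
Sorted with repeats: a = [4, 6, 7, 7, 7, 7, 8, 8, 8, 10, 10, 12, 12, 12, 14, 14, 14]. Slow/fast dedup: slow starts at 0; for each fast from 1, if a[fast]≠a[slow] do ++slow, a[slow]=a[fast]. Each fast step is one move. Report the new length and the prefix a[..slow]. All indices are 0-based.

slow=0 fast=1: a[fast]=6≠a[slow]=4 write a[1]=6, slow++,fast++
slow=1 fast=2: a[fast]=7≠a[slow]=6 write a[2]=7, slow++,fast++
slow=2 fast=3: a[fast]=7=a[slow] dup, fast++
slow=2 fast=4: a[fast]=7=a[slow] dup, fast++
slow=2 fast=5: a[fast]=7=a[slow] dup, fast++
slow=2 fast=6: a[fast]=8≠a[slow]=7 write a[3]=8, slow++,fast++
slow=3 fast=7: a[fast]=8=a[slow] dup, fast++
slow=3 fast=8: a[fast]=8=a[slow] dup, fast++
slow=3 fast=9: a[fast]=10≠a[slow]=8 write a[4]=10, slow++,fast++
slow=4 fast=10: a[fast]=10=a[slow] dup, fast++
slow=4 fast=11: a[fast]=12≠a[slow]=10 write a[5]=12, slow++,fast++
slow=5 fast=12: a[fast]=12=a[slow] dup, fast++
slow=5 fast=13: a[fast]=12=a[slow] dup, fast++
slow=5 fast=14: a[fast]=14≠a[slow]=12 write a[6]=14, slow++,fast++
slow=6 fast=15: a[fast]=14=a[slow] dup, fast++
slow=6 fast=16: a[fast]=14=a[slow] dup, fast++

length 7; prefix = [4, 6, 7, 8, 10, 12, 14]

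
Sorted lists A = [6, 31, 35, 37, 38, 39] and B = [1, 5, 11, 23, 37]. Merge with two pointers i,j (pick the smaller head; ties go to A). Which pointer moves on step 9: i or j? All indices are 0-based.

j

i=0 j=0: A[i]=6>B[j]=1 take 1, j++
i=0 j=1: A[i]=6>B[j]=5 take 5, j++
i=0 j=2: A[i]=6<=B[j]=11 take 6, i++
i=1 j=2: A[i]=31>B[j]=11 take 11, j++
i=1 j=3: A[i]=31>B[j]=23 take 23, j++
i=1 j=4: A[i]=31<=B[j]=37 take 31, i++
i=2 j=4: A[i]=35<=B[j]=37 take 35, i++
i=3 j=4: A[i]=37<=B[j]=37 take 37, i++
i=4 j=4: A[i]=38>B[j]=37 take 37, j++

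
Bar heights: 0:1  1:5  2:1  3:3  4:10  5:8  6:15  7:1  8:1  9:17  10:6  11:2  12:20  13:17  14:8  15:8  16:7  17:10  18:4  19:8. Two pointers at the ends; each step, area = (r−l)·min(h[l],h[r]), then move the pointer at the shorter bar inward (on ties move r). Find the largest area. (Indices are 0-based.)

[0,19] min(1,8)*19=19 best=19 * → l++
[1,19] min(5,8)*18=90 best=90 * → l++
[2,19] min(1,8)*17=17 best=90 → l++
[3,19] min(3,8)*16=48 best=90 → l++
[4,19] min(10,8)*15=120 best=120 * → r--
[4,18] min(10,4)*14=56 best=120 → r--
[4,17] min(10,10)*13=130 best=130 * → r--
[4,16] min(10,7)*12=84 best=130 → r--
[4,15] min(10,8)*11=88 best=130 → r--
[4,14] min(10,8)*10=80 best=130 → r--
[4,13] min(10,17)*9=90 best=130 → l++
[5,13] min(8,17)*8=64 best=130 → l++
[6,13] min(15,17)*7=105 best=130 → l++
[7,13] min(1,17)*6=6 best=130 → l++
[8,13] min(1,17)*5=5 best=130 → l++
[9,13] min(17,17)*4=68 best=130 → r--
[9,12] min(17,20)*3=51 best=130 → l++
[10,12] min(6,20)*2=12 best=130 → l++
[11,12] min(2,20)*1=2 best=130 → l++

max area = 130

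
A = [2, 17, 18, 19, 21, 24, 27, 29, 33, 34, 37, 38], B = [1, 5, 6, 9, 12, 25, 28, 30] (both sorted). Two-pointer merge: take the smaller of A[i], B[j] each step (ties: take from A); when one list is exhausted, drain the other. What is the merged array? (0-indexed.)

[i=0,j=0] A[i]=2>B[j]=1 take 1 → j++
[i=0,j=1] A[i]=2<=B[j]=5 take 2 → i++
[i=1,j=1] A[i]=17>B[j]=5 take 5 → j++
[i=1,j=2] A[i]=17>B[j]=6 take 6 → j++
[i=1,j=3] A[i]=17>B[j]=9 take 9 → j++
[i=1,j=4] A[i]=17>B[j]=12 take 12 → j++
[i=1,j=5] A[i]=17<=B[j]=25 take 17 → i++
[i=2,j=5] A[i]=18<=B[j]=25 take 18 → i++
[i=3,j=5] A[i]=19<=B[j]=25 take 19 → i++
[i=4,j=5] A[i]=21<=B[j]=25 take 21 → i++
[i=5,j=5] A[i]=24<=B[j]=25 take 24 → i++
[i=6,j=5] A[i]=27>B[j]=25 take 25 → j++
[i=6,j=6] A[i]=27<=B[j]=28 take 27 → i++
[i=7,j=6] A[i]=29>B[j]=28 take 28 → j++
[i=7,j=7] A[i]=29<=B[j]=30 take 29 → i++
[i=8,j=7] A[i]=33>B[j]=30 take 30 → j++
[i=8,j=8] B done, take A[i]=33 → i++
[i=9,j=8] B done, take A[i]=34 → i++
[i=10,j=8] B done, take A[i]=37 → i++
[i=11,j=8] B done, take A[i]=38 → i++

[1, 2, 5, 6, 9, 12, 17, 18, 19, 21, 24, 25, 27, 28, 29, 30, 33, 34, 37, 38]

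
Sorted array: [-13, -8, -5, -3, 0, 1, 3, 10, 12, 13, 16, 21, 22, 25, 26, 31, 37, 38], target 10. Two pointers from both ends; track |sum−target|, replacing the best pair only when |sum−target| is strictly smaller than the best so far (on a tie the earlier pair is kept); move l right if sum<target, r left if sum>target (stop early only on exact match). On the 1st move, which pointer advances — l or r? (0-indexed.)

r

l=0 r=17: -13+38=25 d=15 *, r--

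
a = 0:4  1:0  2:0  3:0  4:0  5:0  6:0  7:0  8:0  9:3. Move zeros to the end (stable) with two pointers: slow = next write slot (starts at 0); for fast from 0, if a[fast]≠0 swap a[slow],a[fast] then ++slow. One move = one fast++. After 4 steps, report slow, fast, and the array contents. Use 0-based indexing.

(s=0,f=0) a[fast]=4≠0 swap→a[0]=4 → slow++,fast++
(s=1,f=1) a[fast]=0 → fast++
(s=1,f=2) a[fast]=0 → fast++
(s=1,f=3) a[fast]=0 → fast++

slow=1, fast=4, a=[4, 0, 0, 0, 0, 0, 0, 0, 0, 3]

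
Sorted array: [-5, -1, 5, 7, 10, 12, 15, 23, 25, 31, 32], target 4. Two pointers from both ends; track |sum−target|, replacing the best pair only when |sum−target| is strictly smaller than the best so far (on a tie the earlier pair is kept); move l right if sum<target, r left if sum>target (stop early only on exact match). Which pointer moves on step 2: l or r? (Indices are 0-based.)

r

l=0 r=10: -5+32=27 d=23 *, r--
l=0 r=9: -5+31=26 d=22 *, r--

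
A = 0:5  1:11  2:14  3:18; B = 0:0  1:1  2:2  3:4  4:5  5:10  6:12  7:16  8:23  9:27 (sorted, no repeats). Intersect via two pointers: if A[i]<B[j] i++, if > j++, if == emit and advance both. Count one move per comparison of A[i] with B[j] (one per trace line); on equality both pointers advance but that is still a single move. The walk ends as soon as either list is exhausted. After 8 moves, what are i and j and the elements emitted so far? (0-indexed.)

i=0 j=0: 5>0, j++
i=0 j=1: 5>1, j++
i=0 j=2: 5>2, j++
i=0 j=3: 5>4, j++
i=0 j=4: 5==5 emit, i++,j++
i=1 j=5: 11>10, j++
i=1 j=6: 11<12, i++
i=2 j=6: 14>12, j++

i=2, j=7, emitted=[5]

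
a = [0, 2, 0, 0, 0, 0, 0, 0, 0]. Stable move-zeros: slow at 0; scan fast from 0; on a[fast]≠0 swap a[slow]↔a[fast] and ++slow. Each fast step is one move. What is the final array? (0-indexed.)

[2, 0, 0, 0, 0, 0, 0, 0, 0]

(s=0,f=0) a[fast]=0 → fast++
(s=0,f=1) a[fast]=2≠0 swap→a[0]=2 → slow++,fast++
(s=1,f=2) a[fast]=0 → fast++
(s=1,f=3) a[fast]=0 → fast++
(s=1,f=4) a[fast]=0 → fast++
(s=1,f=5) a[fast]=0 → fast++
(s=1,f=6) a[fast]=0 → fast++
(s=1,f=7) a[fast]=0 → fast++
(s=1,f=8) a[fast]=0 → fast++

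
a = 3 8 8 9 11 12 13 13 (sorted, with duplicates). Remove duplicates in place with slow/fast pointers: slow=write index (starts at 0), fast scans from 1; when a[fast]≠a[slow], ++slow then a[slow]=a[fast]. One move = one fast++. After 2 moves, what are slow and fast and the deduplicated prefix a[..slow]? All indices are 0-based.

slow=0 fast=1: a[fast]=8≠a[slow]=3 write a[1]=8, slow++,fast++
slow=1 fast=2: a[fast]=8=a[slow] dup, fast++

slow=1, fast=3, prefix=[3, 8]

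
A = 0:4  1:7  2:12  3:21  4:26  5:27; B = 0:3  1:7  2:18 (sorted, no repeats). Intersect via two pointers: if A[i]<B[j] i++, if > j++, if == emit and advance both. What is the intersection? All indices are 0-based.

i=0 j=0: 4>3, j++
i=0 j=1: 4<7, i++
i=1 j=1: 7==7 emit, i++,j++
i=2 j=2: 12<18, i++
i=3 j=2: 21>18, j++

intersection = [7]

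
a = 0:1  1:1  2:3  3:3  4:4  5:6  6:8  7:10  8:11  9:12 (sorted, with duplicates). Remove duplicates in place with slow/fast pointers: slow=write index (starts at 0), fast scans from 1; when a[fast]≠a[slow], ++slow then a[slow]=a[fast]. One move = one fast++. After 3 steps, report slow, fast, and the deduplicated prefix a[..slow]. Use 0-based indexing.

(s=0,f=1) a[fast]=1=a[slow] dup → fast++
(s=0,f=2) a[fast]=3≠a[slow]=1 write a[1]=3 → slow++,fast++
(s=1,f=3) a[fast]=3=a[slow] dup → fast++

slow=1, fast=4, prefix=[1, 3]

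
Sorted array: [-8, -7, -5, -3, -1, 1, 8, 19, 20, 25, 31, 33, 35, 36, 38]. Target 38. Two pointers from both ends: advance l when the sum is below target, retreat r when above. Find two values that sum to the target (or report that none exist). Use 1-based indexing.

l=1 r=15: -8+38=30 <38, l++
l=2 r=15: -7+38=31 <38, l++
l=3 r=15: -5+38=33 <38, l++
l=4 r=15: -3+38=35 <38, l++
l=5 r=15: -1+38=37 <38, l++
l=6 r=15: 1+38=39 >38, r--
l=6 r=14: 1+36=37 <38, l++
l=7 r=14: 8+36=44 >38, r--
l=7 r=13: 8+35=43 >38, r--
l=7 r=12: 8+33=41 >38, r--
l=7 r=11: 8+31=39 >38, r--
l=7 r=10: 8+25=33 <38, l++
l=8 r=10: 19+25=44 >38, r--
l=8 r=9: 19+20=39 >38, r--

no pair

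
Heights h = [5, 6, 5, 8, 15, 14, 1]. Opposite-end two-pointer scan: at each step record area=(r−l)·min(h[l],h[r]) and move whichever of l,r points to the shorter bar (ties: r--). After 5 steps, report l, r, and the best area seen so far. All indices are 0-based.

l=4, r=5, best area=25

l=0 r=6: min(5,1)*6=6 best=6 *, r--
l=0 r=5: min(5,14)*5=25 best=25 *, l++
l=1 r=5: min(6,14)*4=24 best=25, l++
l=2 r=5: min(5,14)*3=15 best=25, l++
l=3 r=5: min(8,14)*2=16 best=25, l++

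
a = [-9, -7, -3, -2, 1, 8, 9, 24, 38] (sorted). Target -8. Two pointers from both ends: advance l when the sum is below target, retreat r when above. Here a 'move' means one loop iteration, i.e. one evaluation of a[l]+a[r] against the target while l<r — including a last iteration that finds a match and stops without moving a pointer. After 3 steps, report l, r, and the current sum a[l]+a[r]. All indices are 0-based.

[0,8] -9+38=29 >-8 → r--
[0,7] -9+24=15 >-8 → r--
[0,6] -9+9=0 >-8 → r--

l=0, r=5, sum=-1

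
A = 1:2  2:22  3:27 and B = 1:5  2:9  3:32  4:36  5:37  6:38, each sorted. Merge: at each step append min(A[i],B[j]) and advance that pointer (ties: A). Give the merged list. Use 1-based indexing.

[2, 5, 9, 22, 27, 32, 36, 37, 38]

i=1 j=1: A[i]=2<=B[j]=5 take 2, i++
i=2 j=1: A[i]=22>B[j]=5 take 5, j++
i=2 j=2: A[i]=22>B[j]=9 take 9, j++
i=2 j=3: A[i]=22<=B[j]=32 take 22, i++
i=3 j=3: A[i]=27<=B[j]=32 take 27, i++
i=4 j=3: A done, take B[j]=32, j++
i=4 j=4: A done, take B[j]=36, j++
i=4 j=5: A done, take B[j]=37, j++
i=4 j=6: A done, take B[j]=38, j++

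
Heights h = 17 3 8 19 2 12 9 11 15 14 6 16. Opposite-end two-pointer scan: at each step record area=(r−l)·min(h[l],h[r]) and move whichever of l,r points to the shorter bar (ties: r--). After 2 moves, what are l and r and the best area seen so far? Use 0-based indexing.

l=0, r=9, best area=176

[0,11] min(17,16)*11=176 best=176 * → r--
[0,10] min(17,6)*10=60 best=176 → r--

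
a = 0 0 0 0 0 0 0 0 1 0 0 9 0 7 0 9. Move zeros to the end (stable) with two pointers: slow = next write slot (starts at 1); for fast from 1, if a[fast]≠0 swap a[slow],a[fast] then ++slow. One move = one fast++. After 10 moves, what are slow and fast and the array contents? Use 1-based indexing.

slow=1 fast=1: a[fast]=0, fast++
slow=1 fast=2: a[fast]=0, fast++
slow=1 fast=3: a[fast]=0, fast++
slow=1 fast=4: a[fast]=0, fast++
slow=1 fast=5: a[fast]=0, fast++
slow=1 fast=6: a[fast]=0, fast++
slow=1 fast=7: a[fast]=0, fast++
slow=1 fast=8: a[fast]=0, fast++
slow=1 fast=9: a[fast]=1≠0 swap→a[1]=1, slow++,fast++
slow=2 fast=10: a[fast]=0, fast++

slow=2, fast=11, a=[1, 0, 0, 0, 0, 0, 0, 0, 0, 0, 0, 9, 0, 7, 0, 9]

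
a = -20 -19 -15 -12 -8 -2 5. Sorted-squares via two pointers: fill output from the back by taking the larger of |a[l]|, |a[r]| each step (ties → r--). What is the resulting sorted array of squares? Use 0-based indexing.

[0,6] |-20|>|5| out[6]=400 → l++
[1,6] |-19|>|5| out[5]=361 → l++
[2,6] |-15|>|5| out[4]=225 → l++
[3,6] |-12|>|5| out[3]=144 → l++
[4,6] |-8|>|5| out[2]=64 → l++
[5,6] |-2|<=|5| out[1]=25 → r--
[5,5] |-2|<=|-2| out[0]=4 → r--

[4, 25, 64, 144, 225, 361, 400]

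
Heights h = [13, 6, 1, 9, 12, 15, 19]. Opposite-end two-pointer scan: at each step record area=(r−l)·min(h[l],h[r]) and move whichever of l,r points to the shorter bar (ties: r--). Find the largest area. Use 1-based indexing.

max area = 78

l=1 r=7: min(13,19)*6=78 best=78 *, l++
l=2 r=7: min(6,19)*5=30 best=78, l++
l=3 r=7: min(1,19)*4=4 best=78, l++
l=4 r=7: min(9,19)*3=27 best=78, l++
l=5 r=7: min(12,19)*2=24 best=78, l++
l=6 r=7: min(15,19)*1=15 best=78, l++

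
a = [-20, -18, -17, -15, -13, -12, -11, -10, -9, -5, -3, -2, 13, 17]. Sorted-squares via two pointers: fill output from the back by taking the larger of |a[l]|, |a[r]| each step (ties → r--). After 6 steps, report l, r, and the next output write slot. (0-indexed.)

l=4, r=11, next write slot=7

l=0 r=13: |-20|>|17| out[13]=400, l++
l=1 r=13: |-18|>|17| out[12]=324, l++
l=2 r=13: |-17|<=|17| out[11]=289, r--
l=2 r=12: |-17|>|13| out[10]=289, l++
l=3 r=12: |-15|>|13| out[9]=225, l++
l=4 r=12: |-13|<=|13| out[8]=169, r--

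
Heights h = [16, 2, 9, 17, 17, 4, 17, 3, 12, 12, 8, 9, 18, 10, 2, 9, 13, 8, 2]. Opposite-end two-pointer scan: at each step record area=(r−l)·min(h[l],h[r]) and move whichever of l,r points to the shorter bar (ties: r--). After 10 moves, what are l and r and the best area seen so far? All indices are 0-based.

l=4, r=12, best area=208

l=0 r=18: min(16,2)*18=36 best=36 *, r--
l=0 r=17: min(16,8)*17=136 best=136 *, r--
l=0 r=16: min(16,13)*16=208 best=208 *, r--
l=0 r=15: min(16,9)*15=135 best=208, r--
l=0 r=14: min(16,2)*14=28 best=208, r--
l=0 r=13: min(16,10)*13=130 best=208, r--
l=0 r=12: min(16,18)*12=192 best=208, l++
l=1 r=12: min(2,18)*11=22 best=208, l++
l=2 r=12: min(9,18)*10=90 best=208, l++
l=3 r=12: min(17,18)*9=153 best=208, l++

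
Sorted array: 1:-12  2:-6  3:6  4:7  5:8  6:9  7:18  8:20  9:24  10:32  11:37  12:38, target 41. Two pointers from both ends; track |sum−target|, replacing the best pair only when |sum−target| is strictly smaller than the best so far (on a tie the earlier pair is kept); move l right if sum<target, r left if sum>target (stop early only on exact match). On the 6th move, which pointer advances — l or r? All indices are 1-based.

l=1 r=12: -12+38=26 d=15 *, l++
l=2 r=12: -6+38=32 d=9 *, l++
l=3 r=12: 6+38=44 d=3 *, r--
l=3 r=11: 6+37=43 d=2 *, r--
l=3 r=10: 6+32=38 d=3, l++
l=4 r=10: 7+32=39 d=2, l++

l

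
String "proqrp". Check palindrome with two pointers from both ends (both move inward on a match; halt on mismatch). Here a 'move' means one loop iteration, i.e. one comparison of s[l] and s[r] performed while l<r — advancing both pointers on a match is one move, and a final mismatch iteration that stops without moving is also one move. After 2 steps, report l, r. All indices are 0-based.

[0,5] 'p'=='p' → l++,r--
[1,4] 'r'=='r' → l++,r--

l=2, r=3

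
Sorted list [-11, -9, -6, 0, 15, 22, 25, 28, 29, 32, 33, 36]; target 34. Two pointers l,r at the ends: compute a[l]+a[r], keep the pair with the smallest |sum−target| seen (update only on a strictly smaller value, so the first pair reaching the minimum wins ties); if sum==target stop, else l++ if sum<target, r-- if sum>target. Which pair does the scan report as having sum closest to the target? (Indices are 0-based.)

l=0 r=11: -11+36=25 d=9 *, l++
l=1 r=11: -9+36=27 d=7 *, l++
l=2 r=11: -6+36=30 d=4 *, l++
l=3 r=11: 0+36=36 d=2 *, r--
l=3 r=10: 0+33=33 d=1 *, l++
l=4 r=10: 15+33=48 d=14, r--
l=4 r=9: 15+32=47 d=13, r--
l=4 r=8: 15+29=44 d=10, r--
l=4 r=7: 15+28=43 d=9, r--
l=4 r=6: 15+25=40 d=6, r--
l=4 r=5: 15+22=37 d=3, r--

pair (0, 33) with sum 33 (|Δ|=1)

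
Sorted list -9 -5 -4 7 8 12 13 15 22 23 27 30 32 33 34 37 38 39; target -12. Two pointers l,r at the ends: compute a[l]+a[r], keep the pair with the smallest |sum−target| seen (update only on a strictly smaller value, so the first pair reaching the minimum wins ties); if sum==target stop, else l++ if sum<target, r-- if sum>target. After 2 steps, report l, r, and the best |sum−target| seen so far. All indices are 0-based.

l=0 r=17: -9+39=30 d=42 *, r--
l=0 r=16: -9+38=29 d=41 *, r--

l=0, r=15, best |Δ|=41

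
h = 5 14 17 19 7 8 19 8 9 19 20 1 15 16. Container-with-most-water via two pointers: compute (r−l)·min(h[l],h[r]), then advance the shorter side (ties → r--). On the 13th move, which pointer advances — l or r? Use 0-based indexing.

[0,13] min(5,16)*13=65 best=65 * → l++
[1,13] min(14,16)*12=168 best=168 * → l++
[2,13] min(17,16)*11=176 best=176 * → r--
[2,12] min(17,15)*10=150 best=176 → r--
[2,11] min(17,1)*9=9 best=176 → r--
[2,10] min(17,20)*8=136 best=176 → l++
[3,10] min(19,20)*7=133 best=176 → l++
[4,10] min(7,20)*6=42 best=176 → l++
[5,10] min(8,20)*5=40 best=176 → l++
[6,10] min(19,20)*4=76 best=176 → l++
[7,10] min(8,20)*3=24 best=176 → l++
[8,10] min(9,20)*2=18 best=176 → l++
[9,10] min(19,20)*1=19 best=176 → l++

l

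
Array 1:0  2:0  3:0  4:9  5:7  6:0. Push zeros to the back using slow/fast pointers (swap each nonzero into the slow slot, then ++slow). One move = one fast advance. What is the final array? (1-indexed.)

(s=1,f=1) a[fast]=0 → fast++
(s=1,f=2) a[fast]=0 → fast++
(s=1,f=3) a[fast]=0 → fast++
(s=1,f=4) a[fast]=9≠0 swap→a[1]=9 → slow++,fast++
(s=2,f=5) a[fast]=7≠0 swap→a[2]=7 → slow++,fast++
(s=3,f=6) a[fast]=0 → fast++

[9, 7, 0, 0, 0, 0]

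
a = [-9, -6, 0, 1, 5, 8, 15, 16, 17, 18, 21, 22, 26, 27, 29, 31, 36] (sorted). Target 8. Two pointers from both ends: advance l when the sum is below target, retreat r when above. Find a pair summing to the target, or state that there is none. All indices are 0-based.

(-9, 17)

[0,16] -9+36=27 >8 → r--
[0,15] -9+31=22 >8 → r--
[0,14] -9+29=20 >8 → r--
[0,13] -9+27=18 >8 → r--
[0,12] -9+26=17 >8 → r--
[0,11] -9+22=13 >8 → r--
[0,10] -9+21=12 >8 → r--
[0,9] -9+18=9 >8 → r--
[0,8] -9+17=8 → found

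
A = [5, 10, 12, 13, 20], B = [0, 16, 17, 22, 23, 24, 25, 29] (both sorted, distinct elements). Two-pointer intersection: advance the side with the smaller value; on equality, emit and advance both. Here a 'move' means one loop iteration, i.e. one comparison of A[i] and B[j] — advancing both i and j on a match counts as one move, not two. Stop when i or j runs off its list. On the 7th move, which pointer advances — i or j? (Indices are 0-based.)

i=0 j=0: 5>0, j++
i=0 j=1: 5<16, i++
i=1 j=1: 10<16, i++
i=2 j=1: 12<16, i++
i=3 j=1: 13<16, i++
i=4 j=1: 20>16, j++
i=4 j=2: 20>17, j++

j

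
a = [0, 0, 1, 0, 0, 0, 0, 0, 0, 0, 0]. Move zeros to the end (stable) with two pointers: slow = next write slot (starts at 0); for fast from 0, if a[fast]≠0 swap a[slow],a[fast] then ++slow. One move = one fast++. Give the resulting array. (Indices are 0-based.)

[1, 0, 0, 0, 0, 0, 0, 0, 0, 0, 0]

slow=0 fast=0: a[fast]=0, fast++
slow=0 fast=1: a[fast]=0, fast++
slow=0 fast=2: a[fast]=1≠0 swap→a[0]=1, slow++,fast++
slow=1 fast=3: a[fast]=0, fast++
slow=1 fast=4: a[fast]=0, fast++
slow=1 fast=5: a[fast]=0, fast++
slow=1 fast=6: a[fast]=0, fast++
slow=1 fast=7: a[fast]=0, fast++
slow=1 fast=8: a[fast]=0, fast++
slow=1 fast=9: a[fast]=0, fast++
slow=1 fast=10: a[fast]=0, fast++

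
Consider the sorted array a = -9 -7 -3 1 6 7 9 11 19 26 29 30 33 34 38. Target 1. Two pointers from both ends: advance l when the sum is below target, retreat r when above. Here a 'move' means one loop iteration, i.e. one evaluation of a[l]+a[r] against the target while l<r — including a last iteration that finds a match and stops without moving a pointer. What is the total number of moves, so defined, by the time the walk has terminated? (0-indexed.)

[0,14] -9+38=29 >1 → r--
[0,13] -9+34=25 >1 → r--
[0,12] -9+33=24 >1 → r--
[0,11] -9+30=21 >1 → r--
[0,10] -9+29=20 >1 → r--
[0,9] -9+26=17 >1 → r--
[0,8] -9+19=10 >1 → r--
[0,7] -9+11=2 >1 → r--
[0,6] -9+9=0 <1 → l++
[1,6] -7+9=2 >1 → r--
[1,5] -7+7=0 <1 → l++
[2,5] -3+7=4 >1 → r--
[2,4] -3+6=3 >1 → r--
[2,3] -3+1=-2 <1 → l++

14 moves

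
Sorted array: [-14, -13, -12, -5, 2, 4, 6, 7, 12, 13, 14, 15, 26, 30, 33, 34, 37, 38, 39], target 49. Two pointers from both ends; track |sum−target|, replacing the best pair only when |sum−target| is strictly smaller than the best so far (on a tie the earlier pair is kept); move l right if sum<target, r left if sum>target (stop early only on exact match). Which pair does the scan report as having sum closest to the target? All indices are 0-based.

pair (12, 37) with sum 49 (|Δ|=0)

[0,18] -14+39=25 d=24 * → l++
[1,18] -13+39=26 d=23 * → l++
[2,18] -12+39=27 d=22 * → l++
[3,18] -5+39=34 d=15 * → l++
[4,18] 2+39=41 d=8 * → l++
[5,18] 4+39=43 d=6 * → l++
[6,18] 6+39=45 d=4 * → l++
[7,18] 7+39=46 d=3 * → l++
[8,18] 12+39=51 d=2 * → r--
[8,17] 12+38=50 d=1 * → r--
[8,16] 12+37=49 d=0 * → stop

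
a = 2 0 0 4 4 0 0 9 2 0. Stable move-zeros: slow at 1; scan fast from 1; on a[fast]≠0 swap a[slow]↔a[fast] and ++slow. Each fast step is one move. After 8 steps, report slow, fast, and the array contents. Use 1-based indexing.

slow=1 fast=1: a[fast]=2≠0 swap→a[1]=2, slow++,fast++
slow=2 fast=2: a[fast]=0, fast++
slow=2 fast=3: a[fast]=0, fast++
slow=2 fast=4: a[fast]=4≠0 swap→a[2]=4, slow++,fast++
slow=3 fast=5: a[fast]=4≠0 swap→a[3]=4, slow++,fast++
slow=4 fast=6: a[fast]=0, fast++
slow=4 fast=7: a[fast]=0, fast++
slow=4 fast=8: a[fast]=9≠0 swap→a[4]=9, slow++,fast++

slow=5, fast=9, a=[2, 4, 4, 9, 0, 0, 0, 0, 2, 0]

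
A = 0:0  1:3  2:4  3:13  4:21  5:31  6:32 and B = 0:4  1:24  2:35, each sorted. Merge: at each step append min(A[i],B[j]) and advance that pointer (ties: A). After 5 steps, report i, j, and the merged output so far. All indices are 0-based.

[i=0,j=0] A[i]=0<=B[j]=4 take 0 → i++
[i=1,j=0] A[i]=3<=B[j]=4 take 3 → i++
[i=2,j=0] A[i]=4<=B[j]=4 take 4 → i++
[i=3,j=0] A[i]=13>B[j]=4 take 4 → j++
[i=3,j=1] A[i]=13<=B[j]=24 take 13 → i++

i=4, j=1, merged so far=[0, 3, 4, 4, 13]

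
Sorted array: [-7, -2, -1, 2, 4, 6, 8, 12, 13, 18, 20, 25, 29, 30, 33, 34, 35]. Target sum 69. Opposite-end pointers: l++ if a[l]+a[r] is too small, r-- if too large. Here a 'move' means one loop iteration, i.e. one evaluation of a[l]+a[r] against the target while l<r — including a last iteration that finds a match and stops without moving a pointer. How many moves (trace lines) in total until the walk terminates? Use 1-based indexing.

16 moves

l=1 r=17: -7+35=28 <69, l++
l=2 r=17: -2+35=33 <69, l++
l=3 r=17: -1+35=34 <69, l++
l=4 r=17: 2+35=37 <69, l++
l=5 r=17: 4+35=39 <69, l++
l=6 r=17: 6+35=41 <69, l++
l=7 r=17: 8+35=43 <69, l++
l=8 r=17: 12+35=47 <69, l++
l=9 r=17: 13+35=48 <69, l++
l=10 r=17: 18+35=53 <69, l++
l=11 r=17: 20+35=55 <69, l++
l=12 r=17: 25+35=60 <69, l++
l=13 r=17: 29+35=64 <69, l++
l=14 r=17: 30+35=65 <69, l++
l=15 r=17: 33+35=68 <69, l++
l=16 r=17: 34+35=69, found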